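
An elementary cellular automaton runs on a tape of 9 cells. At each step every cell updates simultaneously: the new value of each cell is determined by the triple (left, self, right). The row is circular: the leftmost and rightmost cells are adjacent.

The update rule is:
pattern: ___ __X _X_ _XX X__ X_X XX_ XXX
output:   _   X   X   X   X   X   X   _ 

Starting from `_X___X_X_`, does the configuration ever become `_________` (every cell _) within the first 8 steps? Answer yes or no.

no

XXX_XXXXX
__XXX____
_XX_XX___
XXXXXXX__
X_____XXX
XX___XX__
XXX_XXXXX  (repeats step 1; period 6)
step 8: __XXX____
step 8 is __XXX____, still not uniform _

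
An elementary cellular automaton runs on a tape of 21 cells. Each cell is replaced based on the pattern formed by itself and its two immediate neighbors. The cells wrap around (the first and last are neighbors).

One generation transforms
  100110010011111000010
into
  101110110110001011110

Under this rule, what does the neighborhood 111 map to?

0

At position 11 the neighborhood is 111; the next row has 0 there.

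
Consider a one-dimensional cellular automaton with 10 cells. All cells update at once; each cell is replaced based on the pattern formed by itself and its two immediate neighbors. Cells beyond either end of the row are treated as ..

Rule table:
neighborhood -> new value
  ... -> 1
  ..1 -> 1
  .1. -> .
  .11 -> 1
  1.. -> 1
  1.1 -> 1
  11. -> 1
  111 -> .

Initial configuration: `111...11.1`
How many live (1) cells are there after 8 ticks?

2

tick 1: 1.1111111.
tick 2: .11.....11
tick 3: 1111111111
tick 4: 1........1
tick 5: .11111111.
tick 6: 11......11
tick 7: 1111111111  (repeats tick 3; period 4)
tick 8: 1........1
count of 1: 2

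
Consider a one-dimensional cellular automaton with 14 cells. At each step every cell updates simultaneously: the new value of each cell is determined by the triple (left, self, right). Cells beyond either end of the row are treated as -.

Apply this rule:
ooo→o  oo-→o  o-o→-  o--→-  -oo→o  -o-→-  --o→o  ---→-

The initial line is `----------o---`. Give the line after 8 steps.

---------o----
--------o-----
-------o------
------o-------
-----o--------
----o---------
---o----------
--o-----------

--o-----------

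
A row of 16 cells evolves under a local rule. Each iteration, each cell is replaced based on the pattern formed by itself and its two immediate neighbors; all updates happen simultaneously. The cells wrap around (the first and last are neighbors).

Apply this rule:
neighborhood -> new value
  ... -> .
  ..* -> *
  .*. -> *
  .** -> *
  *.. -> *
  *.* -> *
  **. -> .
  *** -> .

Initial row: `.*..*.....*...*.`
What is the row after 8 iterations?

...**.*.**.**..*

******...***.***
......*.**..**..
.....****.***.*.
....**...**..***
*..**.*.**.***..
****.****.**..**
....**...**.***.
...**.*.**.**..*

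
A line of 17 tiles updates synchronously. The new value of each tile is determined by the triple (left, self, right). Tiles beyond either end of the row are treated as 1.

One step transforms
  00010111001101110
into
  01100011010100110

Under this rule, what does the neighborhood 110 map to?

1

At position 7 the neighborhood is 110; the next row has 1 there.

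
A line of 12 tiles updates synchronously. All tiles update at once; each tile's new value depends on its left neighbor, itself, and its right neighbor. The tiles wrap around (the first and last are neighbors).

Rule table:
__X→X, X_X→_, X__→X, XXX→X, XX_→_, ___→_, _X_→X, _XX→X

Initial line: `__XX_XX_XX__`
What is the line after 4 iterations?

_XXXXXX_XXXX

iteration 1: _XX__X__X_X_
iteration 2: XX_XXXXXX_XX
iteration 3: X__XXXXX__XX
iteration 4: _XXXXXX_XXXX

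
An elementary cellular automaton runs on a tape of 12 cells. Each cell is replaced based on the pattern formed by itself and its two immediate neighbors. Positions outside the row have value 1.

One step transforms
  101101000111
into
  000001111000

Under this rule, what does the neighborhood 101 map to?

At position 1 the neighborhood is 101; the next row has 0 there.

0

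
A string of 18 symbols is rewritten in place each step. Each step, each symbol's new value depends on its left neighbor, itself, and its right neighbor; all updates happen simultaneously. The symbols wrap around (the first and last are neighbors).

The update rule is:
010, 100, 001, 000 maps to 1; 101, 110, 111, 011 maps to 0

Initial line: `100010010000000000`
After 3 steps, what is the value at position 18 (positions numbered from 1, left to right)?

1

step 1: 111111111111111111
step 2: 000000000000000000
step 3: 111111111111111111
position 18 holds 1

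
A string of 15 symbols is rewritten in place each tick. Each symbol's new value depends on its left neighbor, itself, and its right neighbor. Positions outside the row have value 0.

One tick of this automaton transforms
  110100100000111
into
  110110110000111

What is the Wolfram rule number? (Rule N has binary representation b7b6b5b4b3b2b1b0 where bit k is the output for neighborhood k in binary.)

220

position 13: 111 → 1  (bit 7 = 1)
position 1: 110 → 1  (bit 6 = 1)
position 2: 101 → 0  (bit 5 = 0)
position 4: 100 → 1  (bit 4 = 1)
position 0: 011 → 1  (bit 3 = 1)
position 3: 010 → 1  (bit 2 = 1)
position 5: 001 → 0  (bit 1 = 0)
position 8: 000 → 0  (bit 0 = 0)
bits b7..b0 = 11011100 = 220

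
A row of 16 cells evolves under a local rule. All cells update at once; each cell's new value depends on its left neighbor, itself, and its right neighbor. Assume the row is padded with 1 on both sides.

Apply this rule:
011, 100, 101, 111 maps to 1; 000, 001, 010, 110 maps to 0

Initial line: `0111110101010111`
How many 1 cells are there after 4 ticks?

12

1111101010101111
1111010101011111
1110101010111111
1101010101111111
count of 1: 12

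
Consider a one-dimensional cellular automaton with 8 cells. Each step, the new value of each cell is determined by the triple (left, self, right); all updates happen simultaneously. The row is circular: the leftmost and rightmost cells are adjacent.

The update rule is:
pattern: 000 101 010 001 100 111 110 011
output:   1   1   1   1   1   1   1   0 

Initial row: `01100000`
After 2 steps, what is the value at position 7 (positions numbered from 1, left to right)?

1

10111111
11011111
position 7 holds 1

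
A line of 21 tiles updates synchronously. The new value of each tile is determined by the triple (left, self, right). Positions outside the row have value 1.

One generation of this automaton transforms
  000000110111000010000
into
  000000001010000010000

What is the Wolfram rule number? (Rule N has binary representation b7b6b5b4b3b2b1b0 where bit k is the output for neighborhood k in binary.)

position 10: 111 → 1  (bit 7 = 1)
position 7: 110 → 0  (bit 6 = 0)
position 8: 101 → 1  (bit 5 = 1)
position 0: 100 → 0  (bit 4 = 0)
position 6: 011 → 0  (bit 3 = 0)
position 16: 010 → 1  (bit 2 = 1)
position 5: 001 → 0  (bit 1 = 0)
position 1: 000 → 0  (bit 0 = 0)
bits b7..b0 = 10100100 = 164

164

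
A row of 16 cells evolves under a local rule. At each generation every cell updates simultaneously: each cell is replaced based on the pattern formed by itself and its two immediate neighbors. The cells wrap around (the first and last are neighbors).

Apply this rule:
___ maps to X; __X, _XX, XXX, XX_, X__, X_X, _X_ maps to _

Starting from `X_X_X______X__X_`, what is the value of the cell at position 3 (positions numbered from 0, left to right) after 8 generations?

X

______XXXX______
XXXXX______XXXXX
______XXXX______  (repeats generation 1; period 2)
generation 8: XXXXX______XXXXX
position 3 holds X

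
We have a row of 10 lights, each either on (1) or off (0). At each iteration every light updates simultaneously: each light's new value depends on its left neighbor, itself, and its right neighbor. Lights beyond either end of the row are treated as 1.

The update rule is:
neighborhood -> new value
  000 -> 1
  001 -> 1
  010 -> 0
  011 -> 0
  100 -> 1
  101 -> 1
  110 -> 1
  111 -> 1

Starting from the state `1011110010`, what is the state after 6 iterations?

1111111011

1101111101
1110111110
1111011111
1111101111
1111110111
1111111011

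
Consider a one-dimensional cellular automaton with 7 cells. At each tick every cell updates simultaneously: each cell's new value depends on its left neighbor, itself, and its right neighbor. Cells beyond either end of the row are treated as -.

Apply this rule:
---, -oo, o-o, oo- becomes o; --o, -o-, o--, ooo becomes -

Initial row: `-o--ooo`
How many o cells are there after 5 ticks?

----o-o
ooo--o-
o-o----
-o--ooo  (repeats tick 0; period 4)
tick 5: ----o-o
count of o: 2

2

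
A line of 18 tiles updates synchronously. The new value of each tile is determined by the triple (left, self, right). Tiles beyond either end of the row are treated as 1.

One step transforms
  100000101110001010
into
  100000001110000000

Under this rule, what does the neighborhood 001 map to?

0

At position 5 the neighborhood is 001; the next row has 0 there.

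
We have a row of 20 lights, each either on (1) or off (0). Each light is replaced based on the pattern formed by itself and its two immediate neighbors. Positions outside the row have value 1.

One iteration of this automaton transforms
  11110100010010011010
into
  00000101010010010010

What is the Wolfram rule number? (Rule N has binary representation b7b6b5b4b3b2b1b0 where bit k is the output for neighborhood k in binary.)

position 0: 111 → 0  (bit 7 = 0)
position 3: 110 → 0  (bit 6 = 0)
position 4: 101 → 0  (bit 5 = 0)
position 6: 100 → 0  (bit 4 = 0)
position 15: 011 → 1  (bit 3 = 1)
position 5: 010 → 1  (bit 2 = 1)
position 8: 001 → 0  (bit 1 = 0)
position 7: 000 → 1  (bit 0 = 1)
bits b7..b0 = 00001101 = 13

13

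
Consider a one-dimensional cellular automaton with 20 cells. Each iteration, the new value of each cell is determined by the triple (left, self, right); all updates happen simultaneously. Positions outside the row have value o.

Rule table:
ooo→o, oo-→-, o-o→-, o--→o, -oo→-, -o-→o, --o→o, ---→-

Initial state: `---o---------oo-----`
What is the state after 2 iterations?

o-ooo-------o--o---o
---o-o-----oooooo-o-

---o-o-----oooooo-o-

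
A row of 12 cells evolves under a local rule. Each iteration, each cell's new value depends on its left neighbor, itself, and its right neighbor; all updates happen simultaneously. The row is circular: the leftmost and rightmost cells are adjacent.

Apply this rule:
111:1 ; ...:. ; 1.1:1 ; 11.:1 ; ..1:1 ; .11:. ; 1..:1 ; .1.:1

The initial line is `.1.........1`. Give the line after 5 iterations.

1.1111111.11

111.......11
1111.....1.1
11111...111.
.11111.1.111
1.1111111.11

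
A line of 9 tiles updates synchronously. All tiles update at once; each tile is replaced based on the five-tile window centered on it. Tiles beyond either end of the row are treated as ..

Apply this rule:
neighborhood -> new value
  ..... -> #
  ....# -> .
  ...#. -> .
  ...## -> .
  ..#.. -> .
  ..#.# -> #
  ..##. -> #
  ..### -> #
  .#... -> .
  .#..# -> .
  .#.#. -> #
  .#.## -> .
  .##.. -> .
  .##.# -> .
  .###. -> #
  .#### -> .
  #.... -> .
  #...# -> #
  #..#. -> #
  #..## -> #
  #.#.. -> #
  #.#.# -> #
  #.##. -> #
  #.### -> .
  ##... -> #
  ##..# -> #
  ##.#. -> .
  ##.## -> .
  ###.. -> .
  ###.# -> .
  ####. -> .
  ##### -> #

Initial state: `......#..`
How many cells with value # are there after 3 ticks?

3

tick 1: ####.....
tick 2: #...#.###
tick 3: ..#.#..#.
count of #: 3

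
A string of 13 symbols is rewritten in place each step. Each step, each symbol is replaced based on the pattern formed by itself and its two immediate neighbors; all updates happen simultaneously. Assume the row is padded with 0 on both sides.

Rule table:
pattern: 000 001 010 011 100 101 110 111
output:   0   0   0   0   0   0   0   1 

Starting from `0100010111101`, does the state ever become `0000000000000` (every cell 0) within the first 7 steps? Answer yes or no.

0000000011000
0000000000000
all cells are 0 at step 2

yes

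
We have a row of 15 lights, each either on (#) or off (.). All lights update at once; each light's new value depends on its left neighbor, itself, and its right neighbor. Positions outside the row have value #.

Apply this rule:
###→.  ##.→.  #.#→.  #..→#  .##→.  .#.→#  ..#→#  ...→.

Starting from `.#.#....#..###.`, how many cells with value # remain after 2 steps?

5

.#.##..####....
.#...##....#..#
count of #: 5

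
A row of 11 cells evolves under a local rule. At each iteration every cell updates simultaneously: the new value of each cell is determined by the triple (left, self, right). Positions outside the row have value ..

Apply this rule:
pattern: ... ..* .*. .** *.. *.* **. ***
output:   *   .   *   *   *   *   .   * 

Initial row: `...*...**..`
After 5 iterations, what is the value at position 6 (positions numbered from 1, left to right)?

*

**.***.*.**
*.***.****.
****.****.*
***.****.**
**.****.**.
position 6 holds *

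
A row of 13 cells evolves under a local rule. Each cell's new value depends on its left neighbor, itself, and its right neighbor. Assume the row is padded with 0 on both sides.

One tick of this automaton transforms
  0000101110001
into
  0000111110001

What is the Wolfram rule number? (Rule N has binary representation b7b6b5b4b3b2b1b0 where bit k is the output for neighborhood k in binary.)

236

position 7: 111 → 1  (bit 7 = 1)
position 8: 110 → 1  (bit 6 = 1)
position 5: 101 → 1  (bit 5 = 1)
position 9: 100 → 0  (bit 4 = 0)
position 6: 011 → 1  (bit 3 = 1)
position 4: 010 → 1  (bit 2 = 1)
position 3: 001 → 0  (bit 1 = 0)
position 0: 000 → 0  (bit 0 = 0)
bits b7..b0 = 11101100 = 236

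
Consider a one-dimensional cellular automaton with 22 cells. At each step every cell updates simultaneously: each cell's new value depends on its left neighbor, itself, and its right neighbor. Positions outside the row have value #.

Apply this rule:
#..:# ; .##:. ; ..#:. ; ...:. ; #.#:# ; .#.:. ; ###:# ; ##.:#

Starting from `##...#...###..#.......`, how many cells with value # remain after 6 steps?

###...#...###..#......
####...#...###..#.....
#####...#...###..#....
######...#...###..#...
#######...#...###..#..
########...#...###..#.
count of #: 13

13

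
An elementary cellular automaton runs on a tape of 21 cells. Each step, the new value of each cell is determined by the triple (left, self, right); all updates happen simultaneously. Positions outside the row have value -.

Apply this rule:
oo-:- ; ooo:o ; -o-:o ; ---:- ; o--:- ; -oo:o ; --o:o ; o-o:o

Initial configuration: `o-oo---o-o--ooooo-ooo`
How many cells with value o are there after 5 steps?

ooo---oooo-ooooo-ooo-
oo---oooo-ooooo-ooo--
o---oooo-ooooo-ooo---
o--oooo-ooooo-ooo----
o-oooo-ooooo-ooo-----
count of o: 13

13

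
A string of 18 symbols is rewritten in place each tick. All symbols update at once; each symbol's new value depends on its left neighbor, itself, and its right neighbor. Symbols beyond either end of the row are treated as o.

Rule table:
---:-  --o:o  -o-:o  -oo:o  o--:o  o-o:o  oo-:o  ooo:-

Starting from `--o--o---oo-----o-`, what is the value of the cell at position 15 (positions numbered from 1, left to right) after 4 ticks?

-

ooooooo-oooo---ooo
------ooo--oo-oo--
o----oo-oooooooooo
oo--ooooo---------
position 15 holds -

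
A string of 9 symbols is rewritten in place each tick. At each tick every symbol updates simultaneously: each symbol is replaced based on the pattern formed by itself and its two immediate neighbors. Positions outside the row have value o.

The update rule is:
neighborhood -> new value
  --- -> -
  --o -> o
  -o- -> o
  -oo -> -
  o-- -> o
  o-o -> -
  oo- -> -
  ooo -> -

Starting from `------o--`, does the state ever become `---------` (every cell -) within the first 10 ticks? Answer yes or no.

tick 1: o----oooo
tick 2: -o--o----
tick 3: -ooooo--o
tick 4: ------oo-
tick 5: o----o---
tick 6: -o--ooo-o
tick 7: -ooo-----
tick 8: ----o---o
tick 9: o--ooo-o-
tick 10: -oo----o-
tick 10 is -oo----o-, still not uniform -

no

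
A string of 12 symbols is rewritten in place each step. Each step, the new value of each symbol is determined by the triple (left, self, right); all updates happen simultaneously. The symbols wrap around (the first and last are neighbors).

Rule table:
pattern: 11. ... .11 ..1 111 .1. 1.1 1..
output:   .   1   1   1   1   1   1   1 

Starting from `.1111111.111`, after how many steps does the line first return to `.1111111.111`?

1111111.111.
111111.111.1
11111.111.11
1111.111.111
111.111.1111
11.111.11111
1.111.111111
.111.1111111
111.1111111.
11.1111111.1
1.1111111.11
.1111111.111

12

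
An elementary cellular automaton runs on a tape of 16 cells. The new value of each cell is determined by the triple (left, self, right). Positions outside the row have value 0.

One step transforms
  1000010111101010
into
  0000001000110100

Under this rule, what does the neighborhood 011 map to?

At position 7 the neighborhood is 011; the next row has 0 there.

0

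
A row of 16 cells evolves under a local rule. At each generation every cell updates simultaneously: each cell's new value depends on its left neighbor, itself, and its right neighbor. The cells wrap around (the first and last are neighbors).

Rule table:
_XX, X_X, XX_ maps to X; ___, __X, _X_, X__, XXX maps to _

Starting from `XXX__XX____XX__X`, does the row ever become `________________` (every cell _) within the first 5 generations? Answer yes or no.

no

__X__XX____XX__X
_____XX____XX___
_____XX____XX___  (fixed point — unchanged through generation 5)
generation 5 is _____XX____XX___, still not uniform _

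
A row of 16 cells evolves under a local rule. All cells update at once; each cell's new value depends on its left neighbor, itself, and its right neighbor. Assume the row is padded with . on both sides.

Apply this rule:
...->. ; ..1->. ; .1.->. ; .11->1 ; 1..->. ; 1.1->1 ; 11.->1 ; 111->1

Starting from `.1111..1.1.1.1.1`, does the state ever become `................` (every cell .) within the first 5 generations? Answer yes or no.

generation 1: .1111...1.1.1.1.
generation 2: .1111....1.1.1..
generation 3: .1111.....1.1...
generation 4: .1111......1....
generation 5: .1111...........
generation 5 is .1111..........., still not uniform .

no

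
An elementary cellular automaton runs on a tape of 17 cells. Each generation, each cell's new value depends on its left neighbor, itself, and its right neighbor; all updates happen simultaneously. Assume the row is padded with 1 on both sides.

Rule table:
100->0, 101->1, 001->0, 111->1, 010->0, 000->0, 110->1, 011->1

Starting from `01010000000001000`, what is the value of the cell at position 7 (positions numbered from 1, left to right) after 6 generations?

10100000000000000
11000000000000000
11000000000000000  (fixed point — unchanged through generation 6)
position 7 holds 0

0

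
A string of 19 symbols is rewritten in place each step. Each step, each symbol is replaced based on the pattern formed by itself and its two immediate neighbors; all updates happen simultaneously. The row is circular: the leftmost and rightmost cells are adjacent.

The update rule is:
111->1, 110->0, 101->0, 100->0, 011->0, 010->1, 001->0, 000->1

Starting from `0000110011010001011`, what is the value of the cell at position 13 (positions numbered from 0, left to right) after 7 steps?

1

0110000000010101000
0000111111010101011
0110011110010101000
0000001100010101011
0111100001010101000
0011001101010101011
0000000001010101000
position 13 holds 1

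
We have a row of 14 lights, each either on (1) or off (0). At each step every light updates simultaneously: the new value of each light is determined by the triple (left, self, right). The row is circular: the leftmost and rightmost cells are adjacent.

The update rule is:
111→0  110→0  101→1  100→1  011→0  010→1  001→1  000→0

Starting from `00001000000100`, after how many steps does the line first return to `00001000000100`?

step 1: 00011100001110
step 2: 00100010010001
step 3: 11110111111011
step 4: 00001000000100

4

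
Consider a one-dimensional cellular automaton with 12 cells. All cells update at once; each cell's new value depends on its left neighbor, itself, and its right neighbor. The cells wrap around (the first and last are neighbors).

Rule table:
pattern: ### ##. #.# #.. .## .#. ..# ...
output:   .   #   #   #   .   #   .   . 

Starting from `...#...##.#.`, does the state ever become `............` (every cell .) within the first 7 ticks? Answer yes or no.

no

...##...####
#...##.....#
##...##.....
.##...##....
..##...##...
...##...##..
....##...##.
tick 7 is ....##...##., still not uniform .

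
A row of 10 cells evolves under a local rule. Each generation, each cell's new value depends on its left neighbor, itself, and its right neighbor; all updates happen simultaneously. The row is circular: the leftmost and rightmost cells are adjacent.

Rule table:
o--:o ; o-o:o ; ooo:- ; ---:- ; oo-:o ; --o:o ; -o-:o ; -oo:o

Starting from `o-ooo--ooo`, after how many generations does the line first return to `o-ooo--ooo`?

2

generation 1: ooo-oooo--
generation 2: o-ooo--ooo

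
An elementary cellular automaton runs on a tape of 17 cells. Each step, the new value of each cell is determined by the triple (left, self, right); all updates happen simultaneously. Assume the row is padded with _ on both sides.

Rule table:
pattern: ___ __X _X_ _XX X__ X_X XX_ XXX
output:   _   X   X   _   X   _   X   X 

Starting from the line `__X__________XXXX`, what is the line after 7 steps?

X__XX__XXXX_X_X_X

step 1: _XXX________X_XXX
step 2: X_XXX______XX__XX
step 3: X__XXX____X_XXX_X
step 4: XXX_XXX__XX__XX_X
step 5: _XX__XXXX_XXX_X_X
step 6: X_XXX_XXX__XX_X_X
step 7: X__XX__XXXX_X_X_X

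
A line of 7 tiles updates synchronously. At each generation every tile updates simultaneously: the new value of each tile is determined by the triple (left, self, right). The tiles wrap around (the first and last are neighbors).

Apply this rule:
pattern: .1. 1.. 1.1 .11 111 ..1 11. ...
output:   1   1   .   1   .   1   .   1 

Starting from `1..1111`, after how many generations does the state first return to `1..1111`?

generation 1: .111...
generation 2: 11..111
generation 3: ..111..
generation 4: 111..11
generation 5: ...111.
generation 6: 1111..1
generation 7: ....111
generation 8: 11111..
generation 9: 1....11
generation 10: .11111.
generation 11: 11....1
generation 12: ..11111
generation 13: 111....
generation 14: 1..1111

14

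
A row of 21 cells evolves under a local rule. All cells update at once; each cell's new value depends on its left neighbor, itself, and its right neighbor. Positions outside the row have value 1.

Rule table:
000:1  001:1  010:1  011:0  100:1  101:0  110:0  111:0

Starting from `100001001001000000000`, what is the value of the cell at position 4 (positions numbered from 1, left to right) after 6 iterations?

0

011111111111111111111
000000000000000000000
111111111111111111111
000000000000000000000  (repeats iteration 2; period 2)
iteration 6: 000000000000000000000
position 4 holds 0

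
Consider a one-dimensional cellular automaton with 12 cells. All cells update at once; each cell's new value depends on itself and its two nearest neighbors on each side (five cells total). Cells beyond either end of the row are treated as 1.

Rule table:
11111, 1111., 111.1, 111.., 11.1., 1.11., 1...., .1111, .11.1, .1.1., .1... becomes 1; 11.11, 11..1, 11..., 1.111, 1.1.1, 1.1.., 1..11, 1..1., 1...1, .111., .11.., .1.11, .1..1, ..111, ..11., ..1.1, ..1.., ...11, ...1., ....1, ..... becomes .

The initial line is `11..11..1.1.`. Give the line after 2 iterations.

11.1........

11.......1..
11.1........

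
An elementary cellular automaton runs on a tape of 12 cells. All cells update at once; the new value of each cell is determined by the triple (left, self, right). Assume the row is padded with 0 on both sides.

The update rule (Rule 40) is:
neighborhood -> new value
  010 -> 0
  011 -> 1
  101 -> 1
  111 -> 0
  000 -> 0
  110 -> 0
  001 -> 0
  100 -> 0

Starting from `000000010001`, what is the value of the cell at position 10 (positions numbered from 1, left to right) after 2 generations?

000000000000
000000000000
position 10 holds 0

0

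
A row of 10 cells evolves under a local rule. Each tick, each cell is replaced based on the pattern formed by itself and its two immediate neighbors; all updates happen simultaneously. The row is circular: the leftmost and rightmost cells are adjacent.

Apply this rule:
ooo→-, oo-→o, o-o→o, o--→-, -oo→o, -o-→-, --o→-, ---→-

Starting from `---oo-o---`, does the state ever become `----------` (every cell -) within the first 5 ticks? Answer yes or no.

tick 1: ---ooo----
tick 2: ---o-o----
tick 3: ----o-----
tick 4: ----------
all cells are - at tick 4

yes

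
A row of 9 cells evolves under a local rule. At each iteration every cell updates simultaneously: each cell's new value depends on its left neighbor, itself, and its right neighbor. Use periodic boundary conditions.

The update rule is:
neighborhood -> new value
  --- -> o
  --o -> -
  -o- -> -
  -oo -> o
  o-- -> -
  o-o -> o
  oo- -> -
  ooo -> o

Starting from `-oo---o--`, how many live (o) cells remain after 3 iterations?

iteration 1: -o--o---o
iteration 2: o-----o--
iteration 3: --ooo----
count of o: 3

3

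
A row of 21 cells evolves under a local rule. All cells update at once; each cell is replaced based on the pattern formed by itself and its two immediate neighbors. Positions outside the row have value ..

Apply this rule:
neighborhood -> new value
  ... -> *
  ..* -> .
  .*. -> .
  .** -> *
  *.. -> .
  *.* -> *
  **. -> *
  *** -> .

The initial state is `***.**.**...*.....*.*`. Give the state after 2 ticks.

.**.....**..*.*.*....

tick 1: *.*******.*...***..*.
tick 2: .**.....**..*.*.*....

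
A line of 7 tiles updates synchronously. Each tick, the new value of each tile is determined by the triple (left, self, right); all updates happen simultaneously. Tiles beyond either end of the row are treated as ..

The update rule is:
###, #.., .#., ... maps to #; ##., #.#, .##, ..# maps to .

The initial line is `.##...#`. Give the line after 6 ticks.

tick 1: ...##.#
tick 2: ##....#
tick 3: ..###.#
tick 4: #..#..#
tick 5: ##.##.#
tick 6: ......#

......#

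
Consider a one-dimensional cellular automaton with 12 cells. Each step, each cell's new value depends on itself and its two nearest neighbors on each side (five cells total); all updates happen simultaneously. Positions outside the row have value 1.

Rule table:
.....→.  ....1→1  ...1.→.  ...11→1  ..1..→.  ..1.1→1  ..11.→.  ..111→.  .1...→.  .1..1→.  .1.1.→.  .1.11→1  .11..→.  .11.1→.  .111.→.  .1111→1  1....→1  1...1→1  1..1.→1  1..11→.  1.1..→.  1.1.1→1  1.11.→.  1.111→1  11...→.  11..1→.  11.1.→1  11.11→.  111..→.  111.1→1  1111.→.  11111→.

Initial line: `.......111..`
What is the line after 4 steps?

.1..1.1111..

.1...11.....
1..11...1.11
......1.1111
.1..1.1111..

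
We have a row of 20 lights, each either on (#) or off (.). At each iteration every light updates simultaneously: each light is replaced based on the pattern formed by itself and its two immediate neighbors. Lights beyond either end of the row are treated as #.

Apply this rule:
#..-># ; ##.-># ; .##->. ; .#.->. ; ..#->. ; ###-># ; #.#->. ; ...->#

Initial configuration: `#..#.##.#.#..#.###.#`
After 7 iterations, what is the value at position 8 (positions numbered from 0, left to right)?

#

##....#....#....##..
#####..###..###..##.
######..###..###..#.
#######..###..###...
########..###..####.
#########..###..###.
##########..###..##.
position 8 holds #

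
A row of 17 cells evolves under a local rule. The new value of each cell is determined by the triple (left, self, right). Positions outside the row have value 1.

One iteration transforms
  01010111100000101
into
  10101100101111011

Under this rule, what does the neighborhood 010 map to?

At position 1 the neighborhood is 010; the next row has 0 there.

0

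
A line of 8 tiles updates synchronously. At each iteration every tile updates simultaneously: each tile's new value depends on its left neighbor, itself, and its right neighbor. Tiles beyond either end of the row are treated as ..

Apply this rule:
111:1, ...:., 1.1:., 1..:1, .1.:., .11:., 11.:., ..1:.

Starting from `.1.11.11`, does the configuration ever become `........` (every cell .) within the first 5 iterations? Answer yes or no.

yes

........
all cells are . at iteration 1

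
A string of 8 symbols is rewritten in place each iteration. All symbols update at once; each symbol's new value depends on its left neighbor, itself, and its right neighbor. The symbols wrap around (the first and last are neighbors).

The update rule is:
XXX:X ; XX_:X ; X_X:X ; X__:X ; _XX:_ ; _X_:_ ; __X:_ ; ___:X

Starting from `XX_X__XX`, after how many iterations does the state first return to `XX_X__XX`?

8

iteration 1: XXX_X__X
iteration 2: XXXX_X__
iteration 3: _XXXX_X_
iteration 4: __XXXX_X
iteration 5: X__XXXX_
iteration 6: _X__XXXX
iteration 7: X_X__XXX
iteration 8: XX_X__XX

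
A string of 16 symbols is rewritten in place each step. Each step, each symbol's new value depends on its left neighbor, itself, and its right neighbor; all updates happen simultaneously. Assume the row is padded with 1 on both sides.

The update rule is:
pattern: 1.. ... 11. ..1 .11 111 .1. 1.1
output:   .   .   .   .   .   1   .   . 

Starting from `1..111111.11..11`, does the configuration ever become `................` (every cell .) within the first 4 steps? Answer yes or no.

yes

....1111.......1
.....11.........
................
all cells are . at step 3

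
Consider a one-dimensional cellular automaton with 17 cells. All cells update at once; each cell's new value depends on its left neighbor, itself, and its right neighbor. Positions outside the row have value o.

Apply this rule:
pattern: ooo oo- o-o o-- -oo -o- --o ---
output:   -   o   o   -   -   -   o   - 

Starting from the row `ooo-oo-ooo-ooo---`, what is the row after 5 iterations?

--oo-oo--oo--o--o
-o-oo-o-o-o-o--o-
o-o-oo-o-o-o--o-o
oo-o-oo-o-o--o-o-
-oo-o-oo-o--o-o-o

-oo-o-oo-o--o-o-o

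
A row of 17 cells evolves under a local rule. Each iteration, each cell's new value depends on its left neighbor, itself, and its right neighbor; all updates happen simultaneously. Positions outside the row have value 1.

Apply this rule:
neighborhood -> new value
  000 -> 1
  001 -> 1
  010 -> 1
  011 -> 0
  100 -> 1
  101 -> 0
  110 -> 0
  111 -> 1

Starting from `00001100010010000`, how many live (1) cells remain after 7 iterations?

iteration 1: 11110011111111111
iteration 2: 11101101111111111
iteration 3: 11000000111111111
iteration 4: 10111111011111111
iteration 5: 00011110001111111
iteration 6: 11101101110111111
iteration 7: 11000000100011111
count of 1: 8

8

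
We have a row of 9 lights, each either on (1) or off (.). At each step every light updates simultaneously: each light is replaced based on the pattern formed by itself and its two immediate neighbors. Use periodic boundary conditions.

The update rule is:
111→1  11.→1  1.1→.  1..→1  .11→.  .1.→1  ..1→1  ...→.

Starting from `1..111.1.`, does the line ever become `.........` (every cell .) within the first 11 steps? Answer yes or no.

no

111.11.1.
.11..1.1.
1.1111.11
1..111..1
111.1111.
.11..111.
1.111.111
1..11..11
111.111.1
111..11..
.1111.111
step 11 is .1111.111, still not uniform .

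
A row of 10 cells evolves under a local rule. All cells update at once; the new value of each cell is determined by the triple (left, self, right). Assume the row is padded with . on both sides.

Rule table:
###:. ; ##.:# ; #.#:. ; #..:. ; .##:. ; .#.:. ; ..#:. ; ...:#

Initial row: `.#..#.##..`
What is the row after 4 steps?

.......#.#
######....
.....#.###
####.....#

####.....#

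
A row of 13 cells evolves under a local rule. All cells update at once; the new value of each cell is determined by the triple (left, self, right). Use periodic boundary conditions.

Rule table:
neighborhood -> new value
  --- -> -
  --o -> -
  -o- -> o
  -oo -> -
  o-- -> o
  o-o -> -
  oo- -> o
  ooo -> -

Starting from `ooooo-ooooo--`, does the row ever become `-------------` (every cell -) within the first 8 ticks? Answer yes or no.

----o-----oo-
----oo-----oo
o----oo-----o
oo----oo-----
-oo----oo----
--oo----oo---
---oo----oo--
----oo----oo-
tick 8 is ----oo----oo-, still not uniform -

no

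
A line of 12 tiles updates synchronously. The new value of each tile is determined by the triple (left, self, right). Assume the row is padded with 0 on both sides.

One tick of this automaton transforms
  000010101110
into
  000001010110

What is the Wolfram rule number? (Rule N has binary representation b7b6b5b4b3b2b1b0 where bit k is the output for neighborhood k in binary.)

position 9: 111 → 1  (bit 7 = 1)
position 10: 110 → 1  (bit 6 = 1)
position 5: 101 → 1  (bit 5 = 1)
position 11: 100 → 0  (bit 4 = 0)
position 8: 011 → 0  (bit 3 = 0)
position 4: 010 → 0  (bit 2 = 0)
position 3: 001 → 0  (bit 1 = 0)
position 0: 000 → 0  (bit 0 = 0)
bits b7..b0 = 11100000 = 224

224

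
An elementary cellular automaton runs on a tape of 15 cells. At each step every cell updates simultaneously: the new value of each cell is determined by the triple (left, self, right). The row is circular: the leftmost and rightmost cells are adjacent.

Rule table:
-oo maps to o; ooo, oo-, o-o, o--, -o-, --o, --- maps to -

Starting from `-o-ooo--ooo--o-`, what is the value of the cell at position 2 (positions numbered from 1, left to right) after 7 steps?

-

step 1: ---o----o------
step 2: ---------------
step 3: ---------------  (fixed point — unchanged through step 7)
position 2 holds -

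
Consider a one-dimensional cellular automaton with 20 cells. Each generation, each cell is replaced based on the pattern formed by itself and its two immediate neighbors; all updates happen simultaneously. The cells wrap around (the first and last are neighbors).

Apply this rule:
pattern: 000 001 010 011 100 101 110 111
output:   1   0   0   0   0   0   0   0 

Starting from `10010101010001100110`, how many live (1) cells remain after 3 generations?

1

generation 1: 00000000000100000000
generation 2: 11111111110001111111
generation 3: 00000000000100000000
count of 1: 1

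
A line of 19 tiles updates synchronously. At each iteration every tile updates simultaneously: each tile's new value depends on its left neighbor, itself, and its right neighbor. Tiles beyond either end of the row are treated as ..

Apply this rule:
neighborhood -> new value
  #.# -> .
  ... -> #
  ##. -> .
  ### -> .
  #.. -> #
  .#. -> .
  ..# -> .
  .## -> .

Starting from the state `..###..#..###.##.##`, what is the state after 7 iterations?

..#..#.............

#....#..#..........
.###..#..##########
....#..#...........
###..#..###########
...#..#............
##..#..############
..#..#.............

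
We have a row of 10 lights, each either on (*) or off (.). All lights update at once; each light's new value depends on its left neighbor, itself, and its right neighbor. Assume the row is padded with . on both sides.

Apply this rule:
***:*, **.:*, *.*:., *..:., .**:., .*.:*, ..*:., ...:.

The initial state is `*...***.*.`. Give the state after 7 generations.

*.....*.*.

generation 1: *....**.*.
generation 2: *.....*.*.
generation 3: *.....*.*.  (fixed point — unchanged through generation 7)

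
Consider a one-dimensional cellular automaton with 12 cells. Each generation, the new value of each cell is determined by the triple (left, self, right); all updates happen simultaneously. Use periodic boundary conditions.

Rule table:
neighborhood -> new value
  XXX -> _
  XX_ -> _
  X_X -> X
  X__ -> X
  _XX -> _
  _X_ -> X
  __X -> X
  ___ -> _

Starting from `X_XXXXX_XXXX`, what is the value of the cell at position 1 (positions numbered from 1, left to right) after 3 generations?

_

generation 1: _X_____X____
generation 2: XXX___XXX___
generation 3: ___X_X___X_X
position 1 holds _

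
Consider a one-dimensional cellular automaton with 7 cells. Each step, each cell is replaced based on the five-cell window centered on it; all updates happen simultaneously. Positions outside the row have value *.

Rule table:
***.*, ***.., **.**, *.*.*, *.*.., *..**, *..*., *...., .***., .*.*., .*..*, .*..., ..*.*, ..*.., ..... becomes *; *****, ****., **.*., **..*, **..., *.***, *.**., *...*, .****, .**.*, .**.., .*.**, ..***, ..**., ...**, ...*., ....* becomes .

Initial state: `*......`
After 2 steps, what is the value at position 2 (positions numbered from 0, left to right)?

.

*.***..
**.**.*
position 2 holds .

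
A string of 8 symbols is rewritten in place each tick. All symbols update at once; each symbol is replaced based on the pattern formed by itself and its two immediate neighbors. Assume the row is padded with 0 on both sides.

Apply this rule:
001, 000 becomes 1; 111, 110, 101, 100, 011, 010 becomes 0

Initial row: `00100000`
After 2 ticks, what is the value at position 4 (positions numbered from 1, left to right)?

11001111
00010000
position 4 holds 1

1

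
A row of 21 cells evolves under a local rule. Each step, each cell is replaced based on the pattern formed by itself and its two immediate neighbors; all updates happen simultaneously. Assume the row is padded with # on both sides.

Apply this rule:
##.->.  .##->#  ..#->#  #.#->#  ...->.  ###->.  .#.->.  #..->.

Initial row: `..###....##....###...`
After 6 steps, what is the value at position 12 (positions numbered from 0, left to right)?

.##.....##....##....#
##.....##....##....##
......##....##....##.
.....##....##....##.#
....##....##....##.##
...##....##....##.##.
position 12 holds .

.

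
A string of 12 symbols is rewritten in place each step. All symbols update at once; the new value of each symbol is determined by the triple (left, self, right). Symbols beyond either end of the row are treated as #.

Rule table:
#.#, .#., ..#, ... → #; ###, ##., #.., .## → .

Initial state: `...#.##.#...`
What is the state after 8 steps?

#..#.....#..

.####..##.##
#.....#..#..
..#####.##.#
.#.....#..#.
##.#####.###
..#.....#...
.##.#####.##
#..#.....#..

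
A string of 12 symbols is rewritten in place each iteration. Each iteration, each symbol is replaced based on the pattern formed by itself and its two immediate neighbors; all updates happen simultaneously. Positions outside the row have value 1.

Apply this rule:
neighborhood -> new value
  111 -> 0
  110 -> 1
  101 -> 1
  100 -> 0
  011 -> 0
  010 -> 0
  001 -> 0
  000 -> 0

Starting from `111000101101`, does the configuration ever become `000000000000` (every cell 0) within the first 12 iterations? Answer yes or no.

iteration 1: 001000010110
iteration 2: 000000001011
iteration 3: 000000000100
iteration 4: 000000000000
all cells are 0 at iteration 4

yes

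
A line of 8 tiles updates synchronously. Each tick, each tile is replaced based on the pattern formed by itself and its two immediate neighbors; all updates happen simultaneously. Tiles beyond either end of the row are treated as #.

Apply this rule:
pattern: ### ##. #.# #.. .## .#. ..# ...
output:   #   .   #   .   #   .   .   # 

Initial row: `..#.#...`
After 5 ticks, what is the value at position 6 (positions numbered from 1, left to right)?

...#..#.
.#.....#
#..###.#
...##.##
.#.#.###
position 6 holds #

#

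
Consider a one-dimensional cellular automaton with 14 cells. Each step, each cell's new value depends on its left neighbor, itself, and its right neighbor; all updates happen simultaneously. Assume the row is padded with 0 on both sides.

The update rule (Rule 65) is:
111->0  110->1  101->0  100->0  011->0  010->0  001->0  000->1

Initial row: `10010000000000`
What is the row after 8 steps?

00000111111111
11110000000001
00010111111100
11000000000101
01011111110000
00000000010111
11111111000001
00000001011100

00000001011100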